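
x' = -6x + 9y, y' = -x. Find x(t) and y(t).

x(t) = 3c_1e^(-3t) + 3c_2te^(-3t) + 2c_2e^(-3t), y(t) = c_1e^(-3t) + c_2te^(-3t) + c_2e^(-3t)

Coefficient matrix A = [[-6, 9], [-1, 0]].
Characteristic polynomial det(A - λI) = λ^2 + 6λ + 9 = 0.
Single eigenvalue λ = -3 with algebraic multiplicity 2.
Eigenvector v = (3,1); generalized eigenvector w with (A-λI)w=v is (2,1).
General solution: e^(-3t)[c_1·v + c_2·(t·v + w)].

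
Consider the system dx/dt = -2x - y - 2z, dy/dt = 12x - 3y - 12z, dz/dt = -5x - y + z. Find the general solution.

Coefficient matrix A = [[-2, -1, -2], [12, -3, -12], [-5, -1, 1]].
det(A - λI) = 0 gives eigenvalues λ = -4, -3, 3.
For λ=-4: eigenvector (-1,0,-1).
For λ=-3: eigenvector (-1,1,-1).
For λ=3: eigenvector (0,2,-1).
General solution: K_1e^(-4t)(-1,0,-1) + K_2e^(-3t)(-1,1,-1) + K_3e^(3t)(0,2,-1).

x(t) = -K_1e^(-4t) - K_2e^(-3t), y(t) = K_2e^(-3t) + 2K_3e^(3t), z(t) = -K_1e^(-4t) - K_2e^(-3t) - K_3e^(3t)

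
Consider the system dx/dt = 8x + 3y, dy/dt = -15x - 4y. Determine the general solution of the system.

x(t) = C_1e^(2t)sin(3t) - C_2e^(2t)cos(3t), y(t) = -2C_1e^(2t)sin(3t) + C_1e^(2t)cos(3t) + C_2e^(2t)sin(3t) + 2C_2e^(2t)cos(3t)

Coefficient matrix A = [[8, 3], [-15, -4]].
Characteristic polynomial det(A - λI) = λ^2 - 4λ + 13 = 0.
Eigenvalues λ = 2 ± 3i (complex conjugate pair).
For λ=2+3i: an eigenvector is (0,1) - i(1,-2) = (0 - i, 1 + 2i).
A real fundamental pair from Re and Im of e^((2+3i)t)v: X_1 = e^(2t)(cos(3t)·(0,1) + sin(3t)·(1,-2)), X_2 = e^(2t)(sin(3t)·(0,1) - cos(3t)·(1,-2)).
General solution: C_1X_1 + C_2X_2.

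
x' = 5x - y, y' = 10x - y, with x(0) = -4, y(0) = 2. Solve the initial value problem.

Coefficient matrix A = [[5, -1], [10, -1]].
Characteristic polynomial det(A - λI) = λ^2 - 4λ + 5 = 0.
Eigenvalues λ = 2 ± i (complex conjugate pair).
For λ=2+i: an eigenvector is (0,1) - i(-1,-3) = (0 + i, 1 + 3i).
A real fundamental pair from Re and Im of e^((2+i)t)v: X_1 = e^(2t)(cos(t)·(0,1) + sin(t)·(-1,-3)), X_2 = e^(2t)(sin(t)·(0,1) - cos(t)·(-1,-3)).
General solution: K_1X_1 + K_2X_2.
Applying x(0)=-4, y(0)=2 gives K_1=14, K_2=-4.

x(t) = -14e^(2t)sin(t) - 4e^(2t)cos(t), y(t) = -46e^(2t)sin(t) + 2e^(2t)cos(t)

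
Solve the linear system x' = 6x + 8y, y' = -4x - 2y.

Coefficient matrix A = [[6, 8], [-4, -2]].
Characteristic polynomial det(A - λI) = λ^2 - 4λ + 20 = 0.
Eigenvalues λ = 2 ± 4i (complex conjugate pair).
For λ=2+4i: an eigenvector is (1,0) - i(1,-1) = (1 - i, 0 + i).
A real fundamental pair from Re and Im of e^((2+4i)t)v: X_1 = e^(2t)(cos(4t)·(1,0) + sin(4t)·(1,-1)), X_2 = e^(2t)(sin(4t)·(1,0) - cos(4t)·(1,-1)).
General solution: c_1X_1 + c_2X_2.

x(t) = c_1e^(2t)sin(4t) + c_1e^(2t)cos(4t) + c_2e^(2t)sin(4t) - c_2e^(2t)cos(4t), y(t) = -c_1e^(2t)sin(4t) + c_2e^(2t)cos(4t)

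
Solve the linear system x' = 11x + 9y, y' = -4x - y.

Coefficient matrix A = [[11, 9], [-4, -1]].
Characteristic polynomial det(A - λI) = λ^2 - 10λ + 25 = 0.
Single eigenvalue λ = 5 with algebraic multiplicity 2.
Eigenvector v = (3,-2); generalized eigenvector w with (A-λI)w=v is (2,-1).
General solution: e^(5t)[c_1·v + c_2·(t·v + w)].

x(t) = 3c_1e^(5t) + 3c_2te^(5t) + 2c_2e^(5t), y(t) = -2c_1e^(5t) - 2c_2te^(5t) - c_2e^(5t)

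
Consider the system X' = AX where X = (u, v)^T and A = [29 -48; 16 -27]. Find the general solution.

u(t) = 3C_1e^(-3t) + 2C_2e^(5t), v(t) = 2C_1e^(-3t) + C_2e^(5t)

Coefficient matrix A = [[29, -48], [16, -27]].
Characteristic polynomial det(A - λI) = λ^2 - 2λ - 15 = 0.
Eigenvalues λ = -3, 5.
For λ=-3: (A-λI) row 1 is [32, -48], so an eigenvector is (3, 2).
For λ=5: (A-λI) row 1 is [24, -48], so an eigenvector is (2, 1).
General solution: C_1e^(-3t)(3,2) + C_2e^(5t)(2,1).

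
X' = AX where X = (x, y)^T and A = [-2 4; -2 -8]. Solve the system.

x(t) = 2C_1e^(-4t) - C_2e^(-6t), y(t) = -C_1e^(-4t) + C_2e^(-6t)

Coefficient matrix A = [[-2, 4], [-2, -8]].
Characteristic polynomial det(A - λI) = λ^2 + 10λ + 24 = 0.
Eigenvalues λ = -4, -6.
For λ=-4: (A-λI) row 1 is [2, 4], so an eigenvector is (2, -1).
For λ=-6: (A-λI) row 1 is [4, 4], so an eigenvector is (-1, 1).
General solution: C_1e^(-4t)(2,-1) + C_2e^(-6t)(-1,1).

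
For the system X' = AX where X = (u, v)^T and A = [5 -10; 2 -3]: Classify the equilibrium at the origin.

A = [[5,-10],[2,-3]]; det(A-λI) = λ^2 - 2λ + 5.
λ = 1 ± 2i: positive real part.

unstable spiral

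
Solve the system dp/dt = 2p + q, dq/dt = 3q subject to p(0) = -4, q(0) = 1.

Coefficient matrix A = [[2, 1], [0, 3]].
Characteristic polynomial det(A - λI) = λ^2 - 5λ + 6 = 0.
Eigenvalues λ = 2, 3.
For λ=2: (A-λI) row 1 is [0, 1], so an eigenvector is (-1, 0).
For λ=3: (A-λI) row 1 is [-1, 1], so an eigenvector is (1, 1).
General solution: c_1e^(2t)(-1,0) + c_2e^(3t)(1,1).
Applying p(0)=-4, q(0)=1 gives c_1=5, c_2=1.

p(t) = e^(3t) - 5e^(2t), q(t) = e^(3t)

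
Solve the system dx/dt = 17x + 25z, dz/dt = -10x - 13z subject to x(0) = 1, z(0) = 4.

Coefficient matrix A = [[17, 25], [-10, -13]].
Characteristic polynomial det(A - λI) = λ^2 - 4λ + 29 = 0.
Eigenvalues λ = 2 ± 5i (complex conjugate pair).
For λ=2+5i: an eigenvector is (-2,1) - i(-1,1) = (-2 + i, 1 - i).
A real fundamental pair from Re and Im of e^((2+5i)t)v: X_1 = e^(2t)(cos(5t)·(-2,1) + sin(5t)·(-1,1)), X_2 = e^(2t)(sin(5t)·(-2,1) - cos(5t)·(-1,1)).
General solution: c_1X_1 + c_2X_2.
Applying x(0)=1, z(0)=4 gives c_1=-5, c_2=-9.

x(t) = 23e^(2t)sin(5t) + e^(2t)cos(5t), z(t) = -14e^(2t)sin(5t) + 4e^(2t)cos(5t)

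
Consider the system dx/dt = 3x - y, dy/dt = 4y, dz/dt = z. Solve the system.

Coefficient matrix A = [[3, -1, 0], [0, 4, 0], [0, 0, 1]].
det(A - λI) = 0 gives eigenvalues λ = 3, 4, 1.
For λ=3: eigenvector (1,0,0).
For λ=4: eigenvector (-1,1,0).
For λ=1: eigenvector (0,0,1).
General solution: c_1e^(3t)(1,0,0) + c_2e^(4t)(-1,1,0) + c_3e^(t)(0,0,1).

x(t) = c_1e^(3t) - c_2e^(4t), y(t) = c_2e^(4t), z(t) = c_3e^(t)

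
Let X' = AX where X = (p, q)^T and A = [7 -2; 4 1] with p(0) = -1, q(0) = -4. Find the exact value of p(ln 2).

40

A = [[7,-2],[4,1]]; eigenvalues λ = 3, 5.
Eigenvectors: (1,2) for λ=3, (1,1) for λ=5.
From the initial condition, c_1 = -3, c_2 = 2.
p(ln 2) = (-3)(2^3)(1) + (2)(2^5)(1) = 40.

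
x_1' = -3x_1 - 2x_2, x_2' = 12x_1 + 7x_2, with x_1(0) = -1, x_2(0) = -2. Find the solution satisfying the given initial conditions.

Coefficient matrix A = [[-3, -2], [12, 7]].
Characteristic polynomial det(A - λI) = λ^2 - 4λ + 3 = 0.
Eigenvalues λ = 1, 3.
For λ=1: (A-λI) row 1 is [-4, -2], so an eigenvector is (1, -2).
For λ=3: (A-λI) row 1 is [-6, -2], so an eigenvector is (1, -3).
General solution: c_1e^(t)(1,-2) + c_2e^(3t)(1,-3).
Applying x_1(0)=-1, x_2(0)=-2 gives c_1=-5, c_2=4.

x_1(t) = 4e^(3t) - 5e^(t), x_2(t) = -12e^(3t) + 10e^(t)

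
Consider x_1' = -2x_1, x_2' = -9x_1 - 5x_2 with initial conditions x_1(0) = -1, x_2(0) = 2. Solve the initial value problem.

Coefficient matrix A = [[-2, 0], [-9, -5]].
Characteristic polynomial det(A - λI) = λ^2 + 7λ + 10 = 0.
Eigenvalues λ = -2, -5.
For λ=-2: (A-λI) row 2 is [-9, -3], so an eigenvector is (-1, 3).
For λ=-5: (A-λI) row 1 is [3, 0], so an eigenvector is (0, -1).
General solution: c_1e^(-2t)(-1,3) + c_2e^(-5t)(0,-1).
Applying x_1(0)=-1, x_2(0)=2 gives c_1=1, c_2=1.

x_1(t) = -e^(-2t), x_2(t) = 3e^(-2t) - e^(-5t)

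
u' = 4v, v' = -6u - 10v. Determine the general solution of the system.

u(t) = K_1e^(-4t) + 2K_2e^(-6t), v(t) = -K_1e^(-4t) - 3K_2e^(-6t)

Coefficient matrix A = [[0, 4], [-6, -10]].
Characteristic polynomial det(A - λI) = λ^2 + 10λ + 24 = 0.
Eigenvalues λ = -4, -6.
For λ=-4: (A-λI) row 1 is [4, 4], so an eigenvector is (1, -1).
For λ=-6: (A-λI) row 1 is [6, 4], so an eigenvector is (2, -3).
General solution: K_1e^(-4t)(1,-1) + K_2e^(-6t)(2,-3).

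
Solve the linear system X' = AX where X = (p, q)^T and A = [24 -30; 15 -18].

p(t) = 3c_1e^(3t)sin(3t) - c_1e^(3t)cos(3t) - c_2e^(3t)sin(3t) - 3c_2e^(3t)cos(3t), q(t) = 2c_1e^(3t)sin(3t) - c_1e^(3t)cos(3t) - c_2e^(3t)sin(3t) - 2c_2e^(3t)cos(3t)

Coefficient matrix A = [[24, -30], [15, -18]].
Characteristic polynomial det(A - λI) = λ^2 - 6λ + 18 = 0.
Eigenvalues λ = 3 ± 3i (complex conjugate pair).
For λ=3+3i: an eigenvector is (-1,-1) - i(3,2) = (-1 - 3i, -1 - 2i).
A real fundamental pair from Re and Im of e^((3+3i)t)v: X_1 = e^(3t)(cos(3t)·(-1,-1) + sin(3t)·(3,2)), X_2 = e^(3t)(sin(3t)·(-1,-1) - cos(3t)·(3,2)).
General solution: c_1X_1 + c_2X_2.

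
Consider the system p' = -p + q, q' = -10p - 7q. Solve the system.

Coefficient matrix A = [[-1, 1], [-10, -7]].
Characteristic polynomial det(A - λI) = λ^2 + 8λ + 17 = 0.
Eigenvalues λ = -4 ± i (complex conjugate pair).
For λ=-4+i: an eigenvector is (1,-3) - i(0,-1) = (1, -3 + i).
A real fundamental pair from Re and Im of e^((-4+i)t)v: X_1 = e^(-4t)(cos(t)·(1,-3) + sin(t)·(0,-1)), X_2 = e^(-4t)(sin(t)·(1,-3) - cos(t)·(0,-1)).
General solution: K_1X_1 + K_2X_2.

p(t) = K_1e^(-4t)cos(t) + K_2e^(-4t)sin(t), q(t) = -K_1e^(-4t)sin(t) - 3K_1e^(-4t)cos(t) - 3K_2e^(-4t)sin(t) + K_2e^(-4t)cos(t)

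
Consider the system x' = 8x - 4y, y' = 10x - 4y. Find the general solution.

x(t) = c_1e^(2t)sin(2t) - c_1e^(2t)cos(2t) - c_2e^(2t)sin(2t) - c_2e^(2t)cos(2t), y(t) = c_1e^(2t)sin(2t) - 2c_1e^(2t)cos(2t) - 2c_2e^(2t)sin(2t) - c_2e^(2t)cos(2t)

Coefficient matrix A = [[8, -4], [10, -4]].
Characteristic polynomial det(A - λI) = λ^2 - 4λ + 8 = 0.
Eigenvalues λ = 2 ± 2i (complex conjugate pair).
For λ=2+2i: an eigenvector is (-1,-2) - i(1,1) = (-1 - i, -2 - i).
A real fundamental pair from Re and Im of e^((2+2i)t)v: X_1 = e^(2t)(cos(2t)·(-1,-2) + sin(2t)·(1,1)), X_2 = e^(2t)(sin(2t)·(-1,-2) - cos(2t)·(1,1)).
General solution: c_1X_1 + c_2X_2.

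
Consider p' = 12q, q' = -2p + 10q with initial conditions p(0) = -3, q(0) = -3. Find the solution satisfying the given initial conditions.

Coefficient matrix A = [[0, 12], [-2, 10]].
Characteristic polynomial det(A - λI) = λ^2 - 10λ + 24 = 0.
Eigenvalues λ = 4, 6.
For λ=4: (A-λI) row 1 is [-4, 12], so an eigenvector is (-3, -1).
For λ=6: (A-λI) row 1 is [-6, 12], so an eigenvector is (-2, -1).
General solution: K_1e^(4t)(-3,-1) + K_2e^(6t)(-2,-1).
Applying p(0)=-3, q(0)=-3 gives K_1=-3, K_2=6.

p(t) = -12e^(6t) + 9e^(4t), q(t) = -6e^(6t) + 3e^(4t)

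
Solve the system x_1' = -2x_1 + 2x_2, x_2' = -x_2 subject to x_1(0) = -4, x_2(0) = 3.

x_1(t) = 6e^(-t) - 10e^(-2t), x_2(t) = 3e^(-t)

Coefficient matrix A = [[-2, 2], [0, -1]].
Characteristic polynomial det(A - λI) = λ^2 + 3λ + 2 = 0.
Eigenvalues λ = -2, -1.
For λ=-2: (A-λI) row 1 is [0, 2], so an eigenvector is (-1, 0).
For λ=-1: (A-λI) row 1 is [-1, 2], so an eigenvector is (-2, -1).
General solution: c_1e^(-2t)(-1,0) + c_2e^(-t)(-2,-1).
Applying x_1(0)=-4, x_2(0)=3 gives c_1=10, c_2=-3.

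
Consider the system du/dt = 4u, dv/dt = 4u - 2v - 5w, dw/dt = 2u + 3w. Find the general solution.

Coefficient matrix A = [[4, 0, 0], [4, -2, -5], [2, 0, 3]].
det(A - λI) = 0 gives eigenvalues λ = 4, -2, 3.
For λ=4: eigenvector (1,-1,2).
For λ=-2: eigenvector (0,1,0).
For λ=3: eigenvector (0,-1,1).
General solution: C_1e^(4t)(1,-1,2) + C_2e^(-2t)(0,1,0) + C_3e^(3t)(0,-1,1).

u(t) = C_1e^(4t), v(t) = -C_1e^(4t) + C_2e^(-2t) - C_3e^(3t), w(t) = 2C_1e^(4t) + C_3e^(3t)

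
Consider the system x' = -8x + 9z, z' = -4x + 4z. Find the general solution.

Coefficient matrix A = [[-8, 9], [-4, 4]].
Characteristic polynomial det(A - λI) = λ^2 + 4λ + 4 = 0.
Single eigenvalue λ = -2 with algebraic multiplicity 2.
Eigenvector v = (3,2); generalized eigenvector w with (A-λI)w=v is (-2,-1).
General solution: e^(-2t)[C_1·v + C_2·(t·v + w)].

x(t) = 3C_1e^(-2t) + 3C_2te^(-2t) - 2C_2e^(-2t), z(t) = 2C_1e^(-2t) + 2C_2te^(-2t) - C_2e^(-2t)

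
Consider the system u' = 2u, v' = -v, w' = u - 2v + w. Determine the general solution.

Coefficient matrix A = [[2, 0, 0], [0, -1, 0], [1, -2, 1]].
det(A - λI) = 0 gives eigenvalues λ = 1, -1, 2.
For λ=1: eigenvector (0,0,-1).
For λ=-1: eigenvector (0,1,1).
For λ=2: eigenvector (1,0,1).
General solution: C_1e^(t)(0,0,-1) + C_2e^(-t)(0,1,1) + C_3e^(2t)(1,0,1).

u(t) = C_3e^(2t), v(t) = C_2e^(-t), w(t) = -C_1e^(t) + C_2e^(-t) + C_3e^(2t)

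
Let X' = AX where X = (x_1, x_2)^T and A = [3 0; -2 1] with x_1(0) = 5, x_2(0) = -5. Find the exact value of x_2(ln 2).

A = [[3,0],[-2,1]]; eigenvalues λ = 1, 3.
Eigenvectors: (0,1) for λ=1, (1,-1) for λ=3.
From the initial condition, c_1 = 0, c_2 = 5.
x_2(ln 2) = (0)(2^1)(1) + (5)(2^3)(-1) = -40.

-40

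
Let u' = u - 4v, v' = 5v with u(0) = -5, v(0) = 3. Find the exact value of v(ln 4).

A = [[1,-4],[0,5]]; eigenvalues λ = 1, 5.
Eigenvectors: (-1,0) for λ=1, (1,-1) for λ=5.
From the initial condition, c_1 = 2, c_2 = -3.
v(ln 4) = (2)(4^1)(0) + (-3)(4^5)(-1) = 3072.

3072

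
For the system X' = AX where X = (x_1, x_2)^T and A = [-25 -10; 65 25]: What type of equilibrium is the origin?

A = [[-25,-10],[65,25]]; det(A-λI) = λ^2 + 25.
λ = 0 ± 5i: zero real part.

center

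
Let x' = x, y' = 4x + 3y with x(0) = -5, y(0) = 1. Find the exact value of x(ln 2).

A = [[1,0],[4,3]]; eigenvalues λ = 3, 1.
Eigenvectors: (0,1) for λ=3, (1,-2) for λ=1.
From the initial condition, c_1 = -9, c_2 = -5.
x(ln 2) = (-9)(2^3)(0) + (-5)(2^1)(1) = -10.

-10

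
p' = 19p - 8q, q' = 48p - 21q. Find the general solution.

p(t) = c_1e^(3t) - c_2e^(-5t), q(t) = 2c_1e^(3t) - 3c_2e^(-5t)

Coefficient matrix A = [[19, -8], [48, -21]].
Characteristic polynomial det(A - λI) = λ^2 + 2λ - 15 = 0.
Eigenvalues λ = 3, -5.
For λ=3: (A-λI) row 1 is [16, -8], so an eigenvector is (1, 2).
For λ=-5: (A-λI) row 1 is [24, -8], so an eigenvector is (-1, -3).
General solution: c_1e^(3t)(1,2) + c_2e^(-5t)(-1,-3).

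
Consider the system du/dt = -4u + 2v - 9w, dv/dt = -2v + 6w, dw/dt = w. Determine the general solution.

Coefficient matrix A = [[-4, 2, -9], [0, -2, 6], [0, 0, 1]].
det(A - λI) = 0 gives eigenvalues λ = -4, -2, 1.
For λ=-4: eigenvector (1,0,0).
For λ=-2: eigenvector (1,1,0).
For λ=1: eigenvector (-1,2,1).
General solution: C_1e^(-4t)(1,0,0) + C_2e^(-2t)(1,1,0) + C_3e^(t)(-1,2,1).

u(t) = C_1e^(-4t) + C_2e^(-2t) - C_3e^(t), v(t) = C_2e^(-2t) + 2C_3e^(t), w(t) = C_3e^(t)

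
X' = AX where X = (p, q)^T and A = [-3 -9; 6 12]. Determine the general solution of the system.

p(t) = C_1e^(6t) - 3C_2e^(3t), q(t) = -C_1e^(6t) + 2C_2e^(3t)

Coefficient matrix A = [[-3, -9], [6, 12]].
Characteristic polynomial det(A - λI) = λ^2 - 9λ + 18 = 0.
Eigenvalues λ = 6, 3.
For λ=6: (A-λI) row 1 is [-9, -9], so an eigenvector is (1, -1).
For λ=3: (A-λI) row 1 is [-6, -9], so an eigenvector is (-3, 2).
General solution: C_1e^(6t)(1,-1) + C_2e^(3t)(-3,2).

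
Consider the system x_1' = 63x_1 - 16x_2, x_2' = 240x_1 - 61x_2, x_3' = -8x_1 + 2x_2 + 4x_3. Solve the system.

Coefficient matrix A = [[63, -16, 0], [240, -61, 0], [-8, 2, 4]].
det(A - λI) = 0 gives eigenvalues λ = 3, -1, 4.
For λ=3: eigenvector (-4,-15,-2).
For λ=-1: eigenvector (1,4,0).
For λ=4: eigenvector (0,0,1).
General solution: C_1e^(3t)(-4,-15,-2) + C_2e^(-t)(1,4,0) + C_3e^(4t)(0,0,1).

x_1(t) = -4C_1e^(3t) + C_2e^(-t), x_2(t) = -15C_1e^(3t) + 4C_2e^(-t), x_3(t) = -2C_1e^(3t) + C_3e^(4t)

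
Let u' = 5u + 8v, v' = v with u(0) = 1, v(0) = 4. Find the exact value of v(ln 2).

8

A = [[5,8],[0,1]]; eigenvalues λ = 1, 5.
Eigenvectors: (2,-1) for λ=1, (-1,0) for λ=5.
From the initial condition, c_1 = -4, c_2 = -9.
v(ln 2) = (-4)(2^1)(-1) + (-9)(2^5)(0) = 8.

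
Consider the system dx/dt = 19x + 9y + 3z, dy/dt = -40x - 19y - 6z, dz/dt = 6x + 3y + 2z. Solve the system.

Coefficient matrix A = [[19, 9, 3], [-40, -19, -6], [6, 3, 2]].
det(A - λI) = 0 gives eigenvalues λ = 2, -1, 1.
For λ=2: eigenvector (3,-6,1).
For λ=-1: eigenvector (-3,7,-1).
For λ=1: eigenvector (1,-2,0).
General solution: C_1e^(2t)(3,-6,1) + C_2e^(-t)(-3,7,-1) + C_3e^(t)(1,-2,0).

x(t) = 3C_1e^(2t) - 3C_2e^(-t) + C_3e^(t), y(t) = -6C_1e^(2t) + 7C_2e^(-t) - 2C_3e^(t), z(t) = C_1e^(2t) - C_2e^(-t)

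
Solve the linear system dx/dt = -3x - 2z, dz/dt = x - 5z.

Coefficient matrix A = [[-3, -2], [1, -5]].
Characteristic polynomial det(A - λI) = λ^2 + 8λ + 17 = 0.
Eigenvalues λ = -4 ± i (complex conjugate pair).
For λ=-4+i: an eigenvector is (-1,-1) - i(1,0) = (-1 - i, -1).
A real fundamental pair from Re and Im of e^((-4+i)t)v: X_1 = e^(-4t)(cos(t)·(-1,-1) + sin(t)·(1,0)), X_2 = e^(-4t)(sin(t)·(-1,-1) - cos(t)·(1,0)).
General solution: K_1X_1 + K_2X_2.

x(t) = K_1e^(-4t)sin(t) - K_1e^(-4t)cos(t) - K_2e^(-4t)sin(t) - K_2e^(-4t)cos(t), z(t) = -K_1e^(-4t)cos(t) - K_2e^(-4t)sin(t)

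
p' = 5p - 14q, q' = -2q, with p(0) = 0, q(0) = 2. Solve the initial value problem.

Coefficient matrix A = [[5, -14], [0, -2]].
Characteristic polynomial det(A - λI) = λ^2 - 3λ - 10 = 0.
Eigenvalues λ = -2, 5.
For λ=-2: (A-λI) row 1 is [7, -14], so an eigenvector is (2, 1).
For λ=5: (A-λI) row 1 is [0, -14], so an eigenvector is (1, 0).
General solution: K_1e^(-2t)(2,1) + K_2e^(5t)(1,0).
Applying p(0)=0, q(0)=2 gives K_1=2, K_2=-4.

p(t) = -4e^(5t) + 4e^(-2t), q(t) = 2e^(-2t)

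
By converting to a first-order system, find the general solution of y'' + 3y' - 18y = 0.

Let x_1 = y, x_2 = y'. Then x_1' = x_2 and x_2' = 18x_1 - 3x_2.
A = [[0,1],[18,-3]]; det(A-λI) = λ^2 + 3λ - 18.
Eigenvalues λ = -6, 3 with eigenvectors (1,-6), (1,3).

y(t) = K_1e^(-6t) + K_2e^(3t)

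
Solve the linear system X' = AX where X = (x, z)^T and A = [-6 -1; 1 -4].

Coefficient matrix A = [[-6, -1], [1, -4]].
Characteristic polynomial det(A - λI) = λ^2 + 10λ + 25 = 0.
Single eigenvalue λ = -5 with algebraic multiplicity 2.
Eigenvector v = (1,-1); generalized eigenvector w with (A-λI)w=v is (-2,1).
General solution: e^(-5t)[K_1·v + K_2·(t·v + w)].

x(t) = K_1e^(-5t) + K_2te^(-5t) - 2K_2e^(-5t), z(t) = -K_1e^(-5t) - K_2te^(-5t) + K_2e^(-5t)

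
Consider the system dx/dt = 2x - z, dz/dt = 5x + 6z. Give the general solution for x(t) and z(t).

x(t) = -C_1e^(4t)sin(t) + C_2e^(4t)cos(t), z(t) = 2C_1e^(4t)sin(t) + C_1e^(4t)cos(t) + C_2e^(4t)sin(t) - 2C_2e^(4t)cos(t)

Coefficient matrix A = [[2, -1], [5, 6]].
Characteristic polynomial det(A - λI) = λ^2 - 8λ + 17 = 0.
Eigenvalues λ = 4 ± i (complex conjugate pair).
For λ=4+i: an eigenvector is (0,1) - i(-1,2) = (0 + i, 1 - 2i).
A real fundamental pair from Re and Im of e^((4+i)t)v: X_1 = e^(4t)(cos(t)·(0,1) + sin(t)·(-1,2)), X_2 = e^(4t)(sin(t)·(0,1) - cos(t)·(-1,2)).
General solution: C_1X_1 + C_2X_2.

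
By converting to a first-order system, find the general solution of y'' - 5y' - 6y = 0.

Let x_1 = y, x_2 = y'. Then x_1' = x_2 and x_2' = 6x_1 + 5x_2.
A = [[0,1],[6,5]]; det(A-λI) = λ^2 - 5λ - 6.
Eigenvalues λ = -1, 6 with eigenvectors (1,-1), (1,6).

y(t) = K_1e^(-t) + K_2e^(6t)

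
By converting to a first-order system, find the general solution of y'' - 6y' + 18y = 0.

Let x_1 = y, x_2 = y'. Then x_1' = x_2 and x_2' = -18x_1 + 6x_2.
A = [[0,1],[-18,6]]; det(A-λI) = λ^2 - 6λ + 18.
Eigenvalues λ = 3 ± 3i.

y(t) = K_1e^(3t)cos(3t) + K_2e^(3t)sin(3t)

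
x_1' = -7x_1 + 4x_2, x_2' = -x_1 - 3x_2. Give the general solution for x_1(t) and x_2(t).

x_1(t) = 2K_1e^(-5t) + 2K_2te^(-5t) - 3K_2e^(-5t), x_2(t) = K_1e^(-5t) + K_2te^(-5t) - K_2e^(-5t)

Coefficient matrix A = [[-7, 4], [-1, -3]].
Characteristic polynomial det(A - λI) = λ^2 + 10λ + 25 = 0.
Single eigenvalue λ = -5 with algebraic multiplicity 2.
Eigenvector v = (2,1); generalized eigenvector w with (A-λI)w=v is (-3,-1).
General solution: e^(-5t)[K_1·v + K_2·(t·v + w)].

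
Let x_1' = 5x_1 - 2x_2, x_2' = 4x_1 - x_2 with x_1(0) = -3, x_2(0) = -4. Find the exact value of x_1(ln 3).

A = [[5,-2],[4,-1]]; eigenvalues λ = 3, 1.
Eigenvectors: (-1,-1) for λ=3, (-1,-2) for λ=1.
From the initial condition, c_1 = 2, c_2 = 1.
x_1(ln 3) = (2)(3^3)(-1) + (1)(3^1)(-1) = -57.

-57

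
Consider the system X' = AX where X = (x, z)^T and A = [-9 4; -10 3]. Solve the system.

Coefficient matrix A = [[-9, 4], [-10, 3]].
Characteristic polynomial det(A - λI) = λ^2 + 6λ + 13 = 0.
Eigenvalues λ = -3 ± 2i (complex conjugate pair).
For λ=-3+2i: an eigenvector is (1,2) - i(1,1) = (1 - i, 2 - i).
A real fundamental pair from Re and Im of e^((-3+2i)t)v: X_1 = e^(-3t)(cos(2t)·(1,2) + sin(2t)·(1,1)), X_2 = e^(-3t)(sin(2t)·(1,2) - cos(2t)·(1,1)).
General solution: c_1X_1 + c_2X_2.

x(t) = c_1e^(-3t)sin(2t) + c_1e^(-3t)cos(2t) + c_2e^(-3t)sin(2t) - c_2e^(-3t)cos(2t), z(t) = c_1e^(-3t)sin(2t) + 2c_1e^(-3t)cos(2t) + 2c_2e^(-3t)sin(2t) - c_2e^(-3t)cos(2t)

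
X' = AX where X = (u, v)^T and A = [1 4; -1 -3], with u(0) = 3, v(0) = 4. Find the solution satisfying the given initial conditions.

u(t) = 22te^(-t) + 3e^(-t), v(t) = -11te^(-t) + 4e^(-t)

Coefficient matrix A = [[1, 4], [-1, -3]].
Characteristic polynomial det(A - λI) = λ^2 + 2λ + 1 = 0.
Single eigenvalue λ = -1 with algebraic multiplicity 2.
Eigenvector v = (-2,1); generalized eigenvector w with (A-λI)w=v is (-3,1).
General solution: e^(-t)[K_1·v + K_2·(t·v + w)].
Applying u(0)=3, v(0)=4 gives K_1=15, K_2=-11.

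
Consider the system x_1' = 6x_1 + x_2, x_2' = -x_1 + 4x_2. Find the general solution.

x_1(t) = K_1e^(5t) + K_2te^(5t) - 2K_2e^(5t), x_2(t) = -K_1e^(5t) - K_2te^(5t) + 3K_2e^(5t)

Coefficient matrix A = [[6, 1], [-1, 4]].
Characteristic polynomial det(A - λI) = λ^2 - 10λ + 25 = 0.
Single eigenvalue λ = 5 with algebraic multiplicity 2.
Eigenvector v = (1,-1); generalized eigenvector w with (A-λI)w=v is (-2,3).
General solution: e^(5t)[K_1·v + K_2·(t·v + w)].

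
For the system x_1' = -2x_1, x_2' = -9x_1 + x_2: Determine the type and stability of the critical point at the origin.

saddle

A = [[-2,0],[-9,1]]; det(A-λI) = λ^2 + λ - 2.
λ = 1, -2: opposite signs.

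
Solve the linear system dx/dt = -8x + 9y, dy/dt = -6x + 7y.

x(t) = -3C_1e^(-2t) + C_2e^(t), y(t) = -2C_1e^(-2t) + C_2e^(t)

Coefficient matrix A = [[-8, 9], [-6, 7]].
Characteristic polynomial det(A - λI) = λ^2 + λ - 2 = 0.
Eigenvalues λ = -2, 1.
For λ=-2: (A-λI) row 1 is [-6, 9], so an eigenvector is (-3, -2).
For λ=1: (A-λI) row 1 is [-9, 9], so an eigenvector is (1, 1).
General solution: C_1e^(-2t)(-3,-2) + C_2e^(t)(1,1).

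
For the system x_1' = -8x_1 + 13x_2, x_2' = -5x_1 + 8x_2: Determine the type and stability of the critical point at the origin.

center

A = [[-8,13],[-5,8]]; det(A-λI) = λ^2 + 1.
λ = 0 ± i: zero real part.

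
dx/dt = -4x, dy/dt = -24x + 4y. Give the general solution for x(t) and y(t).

x(t) = C_2e^(-4t), y(t) = -C_1e^(4t) + 3C_2e^(-4t)

Coefficient matrix A = [[-4, 0], [-24, 4]].
Characteristic polynomial det(A - λI) = λ^2 - 16 = 0.
Eigenvalues λ = 4, -4.
For λ=4: (A-λI) row 1 is [-8, 0], so an eigenvector is (0, -1).
For λ=-4: (A-λI) row 2 is [-24, 8], so an eigenvector is (1, 3).
General solution: C_1e^(4t)(0,-1) + C_2e^(-4t)(1,3).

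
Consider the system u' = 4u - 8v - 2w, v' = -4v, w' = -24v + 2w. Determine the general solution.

u(t) = c_1e^(2t) + 2c_2e^(-4t) - c_3e^(4t), v(t) = c_2e^(-4t), w(t) = c_1e^(2t) + 4c_2e^(-4t)

Coefficient matrix A = [[4, -8, -2], [0, -4, 0], [0, -24, 2]].
det(A - λI) = 0 gives eigenvalues λ = 2, -4, 4.
For λ=2: eigenvector (1,0,1).
For λ=-4: eigenvector (2,1,4).
For λ=4: eigenvector (-1,0,0).
General solution: c_1e^(2t)(1,0,1) + c_2e^(-4t)(2,1,4) + c_3e^(4t)(-1,0,0).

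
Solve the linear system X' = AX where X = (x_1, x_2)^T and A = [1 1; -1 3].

x_1(t) = K_1e^(2t) + K_2te^(2t) - 3K_2e^(2t), x_2(t) = K_1e^(2t) + K_2te^(2t) - 2K_2e^(2t)

Coefficient matrix A = [[1, 1], [-1, 3]].
Characteristic polynomial det(A - λI) = λ^2 - 4λ + 4 = 0.
Single eigenvalue λ = 2 with algebraic multiplicity 2.
Eigenvector v = (1,1); generalized eigenvector w with (A-λI)w=v is (-3,-2).
General solution: e^(2t)[K_1·v + K_2·(t·v + w)].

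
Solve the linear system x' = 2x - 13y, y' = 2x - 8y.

x(t) = -2c_1e^(-3t)sin(t) - 3c_1e^(-3t)cos(t) - 3c_2e^(-3t)sin(t) + 2c_2e^(-3t)cos(t), y(t) = -c_1e^(-3t)sin(t) - c_1e^(-3t)cos(t) - c_2e^(-3t)sin(t) + c_2e^(-3t)cos(t)

Coefficient matrix A = [[2, -13], [2, -8]].
Characteristic polynomial det(A - λI) = λ^2 + 6λ + 10 = 0.
Eigenvalues λ = -3 ± i (complex conjugate pair).
For λ=-3+i: an eigenvector is (-3,-1) - i(-2,-1) = (-3 + 2i, -1 + i).
A real fundamental pair from Re and Im of e^((-3+i)t)v: X_1 = e^(-3t)(cos(t)·(-3,-1) + sin(t)·(-2,-1)), X_2 = e^(-3t)(sin(t)·(-3,-1) - cos(t)·(-2,-1)).
General solution: c_1X_1 + c_2X_2.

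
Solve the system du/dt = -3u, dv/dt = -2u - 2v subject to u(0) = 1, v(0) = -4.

u(t) = e^(-3t), v(t) = -6e^(-2t) + 2e^(-3t)

Coefficient matrix A = [[-3, 0], [-2, -2]].
Characteristic polynomial det(A - λI) = λ^2 + 5λ + 6 = 0.
Eigenvalues λ = -3, -2.
For λ=-3: (A-λI) row 2 is [-2, 1], so an eigenvector is (-1, -2).
For λ=-2: (A-λI) row 1 is [-1, 0], so an eigenvector is (0, -1).
General solution: C_1e^(-3t)(-1,-2) + C_2e^(-2t)(0,-1).
Applying u(0)=1, v(0)=-4 gives C_1=-1, C_2=6.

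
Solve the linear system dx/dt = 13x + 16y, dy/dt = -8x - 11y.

Coefficient matrix A = [[13, 16], [-8, -11]].
Characteristic polynomial det(A - λI) = λ^2 - 2λ - 15 = 0.
Eigenvalues λ = -3, 5.
For λ=-3: (A-λI) row 1 is [16, 16], so an eigenvector is (-1, 1).
For λ=5: (A-λI) row 1 is [8, 16], so an eigenvector is (-2, 1).
General solution: c_1e^(-3t)(-1,1) + c_2e^(5t)(-2,1).

x(t) = -c_1e^(-3t) - 2c_2e^(5t), y(t) = c_1e^(-3t) + c_2e^(5t)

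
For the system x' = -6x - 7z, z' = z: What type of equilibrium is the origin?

saddle

A = [[-6,-7],[0,1]]; det(A-λI) = λ^2 + 5λ - 6.
λ = 1, -6: opposite signs.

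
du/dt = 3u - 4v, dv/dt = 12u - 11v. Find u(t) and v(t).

Coefficient matrix A = [[3, -4], [12, -11]].
Characteristic polynomial det(A - λI) = λ^2 + 8λ + 15 = 0.
Eigenvalues λ = -3, -5.
For λ=-3: (A-λI) row 1 is [6, -4], so an eigenvector is (2, 3).
For λ=-5: (A-λI) row 1 is [8, -4], so an eigenvector is (-1, -2).
General solution: c_1e^(-3t)(2,3) + c_2e^(-5t)(-1,-2).

u(t) = 2c_1e^(-3t) - c_2e^(-5t), v(t) = 3c_1e^(-3t) - 2c_2e^(-5t)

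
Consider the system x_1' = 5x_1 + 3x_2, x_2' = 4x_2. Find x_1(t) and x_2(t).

x_1(t) = 3K_1e^(4t) + K_2e^(5t), x_2(t) = -K_1e^(4t)

Coefficient matrix A = [[5, 3], [0, 4]].
Characteristic polynomial det(A - λI) = λ^2 - 9λ + 20 = 0.
Eigenvalues λ = 4, 5.
For λ=4: (A-λI) row 1 is [1, 3], so an eigenvector is (3, -1).
For λ=5: (A-λI) row 1 is [0, 3], so an eigenvector is (1, 0).
General solution: K_1e^(4t)(3,-1) + K_2e^(5t)(1,0).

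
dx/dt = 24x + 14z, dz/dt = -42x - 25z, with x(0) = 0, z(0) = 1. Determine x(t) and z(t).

Coefficient matrix A = [[24, 14], [-42, -25]].
Characteristic polynomial det(A - λI) = λ^2 + λ - 12 = 0.
Eigenvalues λ = 3, -4.
For λ=3: (A-λI) row 1 is [21, 14], so an eigenvector is (2, -3).
For λ=-4: (A-λI) row 1 is [28, 14], so an eigenvector is (-1, 2).
General solution: K_1e^(3t)(2,-3) + K_2e^(-4t)(-1,2).
Applying x(0)=0, z(0)=1 gives K_1=1, K_2=2.

x(t) = 2e^(3t) - 2e^(-4t), z(t) = -3e^(3t) + 4e^(-4t)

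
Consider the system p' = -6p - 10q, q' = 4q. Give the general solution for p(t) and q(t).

p(t) = K_1e^(4t) - K_2e^(-6t), q(t) = -K_1e^(4t)

Coefficient matrix A = [[-6, -10], [0, 4]].
Characteristic polynomial det(A - λI) = λ^2 + 2λ - 24 = 0.
Eigenvalues λ = 4, -6.
For λ=4: (A-λI) row 1 is [-10, -10], so an eigenvector is (1, -1).
For λ=-6: (A-λI) row 1 is [0, -10], so an eigenvector is (-1, 0).
General solution: K_1e^(4t)(1,-1) + K_2e^(-6t)(-1,0).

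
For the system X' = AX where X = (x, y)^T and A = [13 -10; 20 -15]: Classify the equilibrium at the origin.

stable spiral

A = [[13,-10],[20,-15]]; det(A-λI) = λ^2 + 2λ + 5.
λ = -1 ± 2i: negative real part.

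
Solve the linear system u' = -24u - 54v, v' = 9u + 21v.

Coefficient matrix A = [[-24, -54], [9, 21]].
Characteristic polynomial det(A - λI) = λ^2 + 3λ - 18 = 0.
Eigenvalues λ = -6, 3.
For λ=-6: (A-λI) row 1 is [-18, -54], so an eigenvector is (-3, 1).
For λ=3: (A-λI) row 1 is [-27, -54], so an eigenvector is (2, -1).
General solution: C_1e^(-6t)(-3,1) + C_2e^(3t)(2,-1).

u(t) = -3C_1e^(-6t) + 2C_2e^(3t), v(t) = C_1e^(-6t) - C_2e^(3t)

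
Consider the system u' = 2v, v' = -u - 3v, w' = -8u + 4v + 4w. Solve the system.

Coefficient matrix A = [[0, 2, 0], [-1, -3, 0], [-8, 4, 4]].
det(A - λI) = 0 gives eigenvalues λ = -1, -2, 4.
For λ=-1: eigenvector (2,-1,4).
For λ=-2: eigenvector (-1,1,-2).
For λ=4: eigenvector (0,0,1).
General solution: K_1e^(-t)(2,-1,4) + K_2e^(-2t)(-1,1,-2) + K_3e^(4t)(0,0,1).

u(t) = 2K_1e^(-t) - K_2e^(-2t), v(t) = -K_1e^(-t) + K_2e^(-2t), w(t) = 4K_1e^(-t) - 2K_2e^(-2t) + K_3e^(4t)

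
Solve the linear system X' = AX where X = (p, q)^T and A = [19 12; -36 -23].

Coefficient matrix A = [[19, 12], [-36, -23]].
Characteristic polynomial det(A - λI) = λ^2 + 4λ - 5 = 0.
Eigenvalues λ = 1, -5.
For λ=1: (A-λI) row 1 is [18, 12], so an eigenvector is (-2, 3).
For λ=-5: (A-λI) row 1 is [24, 12], so an eigenvector is (1, -2).
General solution: C_1e^(t)(-2,3) + C_2e^(-5t)(1,-2).

p(t) = -2C_1e^(t) + C_2e^(-5t), q(t) = 3C_1e^(t) - 2C_2e^(-5t)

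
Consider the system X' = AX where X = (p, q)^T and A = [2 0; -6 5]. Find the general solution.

Coefficient matrix A = [[2, 0], [-6, 5]].
Characteristic polynomial det(A - λI) = λ^2 - 7λ + 10 = 0.
Eigenvalues λ = 5, 2.
For λ=5: (A-λI) row 1 is [-3, 0], so an eigenvector is (0, 1).
For λ=2: (A-λI) row 2 is [-6, 3], so an eigenvector is (-1, -2).
General solution: C_1e^(5t)(0,1) + C_2e^(2t)(-1,-2).

p(t) = -C_2e^(2t), q(t) = C_1e^(5t) - 2C_2e^(2t)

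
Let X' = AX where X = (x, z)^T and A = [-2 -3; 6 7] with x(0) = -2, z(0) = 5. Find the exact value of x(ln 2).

-46

A = [[-2,-3],[6,7]]; eigenvalues λ = 1, 4.
Eigenvectors: (1,-1) for λ=1, (-1,2) for λ=4.
From the initial condition, c_1 = 1, c_2 = 3.
x(ln 2) = (1)(2^1)(1) + (3)(2^4)(-1) = -46.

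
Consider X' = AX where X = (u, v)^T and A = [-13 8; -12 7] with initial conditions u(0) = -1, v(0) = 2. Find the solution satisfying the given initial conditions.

Coefficient matrix A = [[-13, 8], [-12, 7]].
Characteristic polynomial det(A - λI) = λ^2 + 6λ + 5 = 0.
Eigenvalues λ = -1, -5.
For λ=-1: (A-λI) row 1 is [-12, 8], so an eigenvector is (2, 3).
For λ=-5: (A-λI) row 1 is [-8, 8], so an eigenvector is (-1, -1).
General solution: K_1e^(-t)(2,3) + K_2e^(-5t)(-1,-1).
Applying u(0)=-1, v(0)=2 gives K_1=3, K_2=7.

u(t) = 6e^(-t) - 7e^(-5t), v(t) = 9e^(-t) - 7e^(-5t)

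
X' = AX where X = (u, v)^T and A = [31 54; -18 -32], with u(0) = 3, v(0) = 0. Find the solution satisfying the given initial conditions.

u(t) = 12e^(4t) - 9e^(-5t), v(t) = -6e^(4t) + 6e^(-5t)

Coefficient matrix A = [[31, 54], [-18, -32]].
Characteristic polynomial det(A - λI) = λ^2 + λ - 20 = 0.
Eigenvalues λ = -5, 4.
For λ=-5: (A-λI) row 1 is [36, 54], so an eigenvector is (-3, 2).
For λ=4: (A-λI) row 1 is [27, 54], so an eigenvector is (-2, 1).
General solution: C_1e^(-5t)(-3,2) + C_2e^(4t)(-2,1).
Applying u(0)=3, v(0)=0 gives C_1=3, C_2=-6.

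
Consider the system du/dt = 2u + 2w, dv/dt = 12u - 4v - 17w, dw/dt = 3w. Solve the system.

u(t) = C_1e^(2t) + 2C_3e^(3t), v(t) = 2C_1e^(2t) + C_2e^(-4t) + C_3e^(3t), w(t) = C_3e^(3t)

Coefficient matrix A = [[2, 0, 2], [12, -4, -17], [0, 0, 3]].
det(A - λI) = 0 gives eigenvalues λ = 2, -4, 3.
For λ=2: eigenvector (1,2,0).
For λ=-4: eigenvector (0,1,0).
For λ=3: eigenvector (2,1,1).
General solution: C_1e^(2t)(1,2,0) + C_2e^(-4t)(0,1,0) + C_3e^(3t)(2,1,1).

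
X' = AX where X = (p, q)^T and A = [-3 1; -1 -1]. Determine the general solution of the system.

p(t) = -c_1e^(-2t) - c_2te^(-2t) - 2c_2e^(-2t), q(t) = -c_1e^(-2t) - c_2te^(-2t) - 3c_2e^(-2t)

Coefficient matrix A = [[-3, 1], [-1, -1]].
Characteristic polynomial det(A - λI) = λ^2 + 4λ + 4 = 0.
Single eigenvalue λ = -2 with algebraic multiplicity 2.
Eigenvector v = (-1,-1); generalized eigenvector w with (A-λI)w=v is (-2,-3).
General solution: e^(-2t)[c_1·v + c_2·(t·v + w)].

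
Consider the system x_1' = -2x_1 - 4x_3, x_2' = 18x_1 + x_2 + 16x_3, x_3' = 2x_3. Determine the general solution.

Coefficient matrix A = [[-2, 0, -4], [18, 1, 16], [0, 0, 2]].
det(A - λI) = 0 gives eigenvalues λ = 1, -2, 2.
For λ=1: eigenvector (0,1,0).
For λ=-2: eigenvector (1,-6,0).
For λ=2: eigenvector (-1,-2,1).
General solution: C_1e^(t)(0,1,0) + C_2e^(-2t)(1,-6,0) + C_3e^(2t)(-1,-2,1).

x_1(t) = C_2e^(-2t) - C_3e^(2t), x_2(t) = C_1e^(t) - 6C_2e^(-2t) - 2C_3e^(2t), x_3(t) = C_3e^(2t)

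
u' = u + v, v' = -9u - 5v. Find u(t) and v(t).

Coefficient matrix A = [[1, 1], [-9, -5]].
Characteristic polynomial det(A - λI) = λ^2 + 4λ + 4 = 0.
Single eigenvalue λ = -2 with algebraic multiplicity 2.
Eigenvector v = (1,-3); generalized eigenvector w with (A-λI)w=v is (1,-2).
General solution: e^(-2t)[C_1·v + C_2·(t·v + w)].

u(t) = C_1e^(-2t) + C_2te^(-2t) + C_2e^(-2t), v(t) = -3C_1e^(-2t) - 3C_2te^(-2t) - 2C_2e^(-2t)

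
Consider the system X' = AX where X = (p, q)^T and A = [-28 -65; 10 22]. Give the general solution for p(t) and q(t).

Coefficient matrix A = [[-28, -65], [10, 22]].
Characteristic polynomial det(A - λI) = λ^2 + 6λ + 34 = 0.
Eigenvalues λ = -3 ± 5i (complex conjugate pair).
For λ=-3+5i: an eigenvector is (-3,1) - i(2,-1) = (-3 - 2i, 1 + i).
A real fundamental pair from Re and Im of e^((-3+5i)t)v: X_1 = e^(-3t)(cos(5t)·(-3,1) + sin(5t)·(2,-1)), X_2 = e^(-3t)(sin(5t)·(-3,1) - cos(5t)·(2,-1)).
General solution: K_1X_1 + K_2X_2.

p(t) = 2K_1e^(-3t)sin(5t) - 3K_1e^(-3t)cos(5t) - 3K_2e^(-3t)sin(5t) - 2K_2e^(-3t)cos(5t), q(t) = -K_1e^(-3t)sin(5t) + K_1e^(-3t)cos(5t) + K_2e^(-3t)sin(5t) + K_2e^(-3t)cos(5t)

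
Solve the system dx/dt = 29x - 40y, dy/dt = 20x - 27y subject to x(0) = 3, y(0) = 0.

Coefficient matrix A = [[29, -40], [20, -27]].
Characteristic polynomial det(A - λI) = λ^2 - 2λ + 17 = 0.
Eigenvalues λ = 1 ± 4i (complex conjugate pair).
For λ=1+4i: an eigenvector is (-1,-1) - i(3,2) = (-1 - 3i, -1 - 2i).
A real fundamental pair from Re and Im of e^((1+4i)t)v: X_1 = e^(t)(cos(4t)·(-1,-1) + sin(4t)·(3,2)), X_2 = e^(t)(sin(4t)·(-1,-1) - cos(4t)·(3,2)).
General solution: c_1X_1 + c_2X_2.
Applying x(0)=3, y(0)=0 gives c_1=6, c_2=-3.

x(t) = 21e^(t)sin(4t) + 3e^(t)cos(4t), y(t) = 15e^(t)sin(4t)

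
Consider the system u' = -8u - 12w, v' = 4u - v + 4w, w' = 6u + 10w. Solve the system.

Coefficient matrix A = [[-8, 0, -12], [4, -1, 4], [6, 0, 10]].
det(A - λI) = 0 gives eigenvalues λ = -2, -1, 4.
For λ=-2: eigenvector (2,-4,-1).
For λ=-1: eigenvector (0,1,0).
For λ=4: eigenvector (-1,0,1).
General solution: K_1e^(-2t)(2,-4,-1) + K_2e^(-t)(0,1,0) + K_3e^(4t)(-1,0,1).

u(t) = 2K_1e^(-2t) - K_3e^(4t), v(t) = -4K_1e^(-2t) + K_2e^(-t), w(t) = -K_1e^(-2t) + K_3e^(4t)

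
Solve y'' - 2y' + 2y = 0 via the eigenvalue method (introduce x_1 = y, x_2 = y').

Let x_1 = y, x_2 = y'. Then x_1' = x_2 and x_2' = -2x_1 + 2x_2.
A = [[0,1],[-2,2]]; det(A-λI) = λ^2 - 2λ + 2.
Eigenvalues λ = 1 ± i.

y(t) = C_1e^(t)cos(t) + C_2e^(t)sin(t)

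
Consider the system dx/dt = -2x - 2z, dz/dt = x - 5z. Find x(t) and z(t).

Coefficient matrix A = [[-2, -2], [1, -5]].
Characteristic polynomial det(A - λI) = λ^2 + 7λ + 12 = 0.
Eigenvalues λ = -3, -4.
For λ=-3: (A-λI) row 1 is [1, -2], so an eigenvector is (-2, -1).
For λ=-4: (A-λI) row 1 is [2, -2], so an eigenvector is (-1, -1).
General solution: K_1e^(-3t)(-2,-1) + K_2e^(-4t)(-1,-1).

x(t) = -2K_1e^(-3t) - K_2e^(-4t), z(t) = -K_1e^(-3t) - K_2e^(-4t)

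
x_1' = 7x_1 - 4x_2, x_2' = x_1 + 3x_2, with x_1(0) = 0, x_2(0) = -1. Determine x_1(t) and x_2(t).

x_1(t) = 4te^(5t), x_2(t) = 2te^(5t) - e^(5t)

Coefficient matrix A = [[7, -4], [1, 3]].
Characteristic polynomial det(A - λI) = λ^2 - 10λ + 25 = 0.
Single eigenvalue λ = 5 with algebraic multiplicity 2.
Eigenvector v = (-2,-1); generalized eigenvector w with (A-λI)w=v is (3,2).
General solution: e^(5t)[c_1·v + c_2·(t·v + w)].
Applying x_1(0)=0, x_2(0)=-1 gives c_1=-3, c_2=-2.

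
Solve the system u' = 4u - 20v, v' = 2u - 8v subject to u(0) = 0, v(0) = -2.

Coefficient matrix A = [[4, -20], [2, -8]].
Characteristic polynomial det(A - λI) = λ^2 + 4λ + 8 = 0.
Eigenvalues λ = -2 ± 2i (complex conjugate pair).
For λ=-2+2i: an eigenvector is (1,0) - i(3,1) = (1 - 3i, 0 - i).
A real fundamental pair from Re and Im of e^((-2+2i)t)v: X_1 = e^(-2t)(cos(2t)·(1,0) + sin(2t)·(3,1)), X_2 = e^(-2t)(sin(2t)·(1,0) - cos(2t)·(3,1)).
General solution: C_1X_1 + C_2X_2.
Applying u(0)=0, v(0)=-2 gives C_1=6, C_2=2.

u(t) = 20e^(-2t)sin(2t), v(t) = 6e^(-2t)sin(2t) - 2e^(-2t)cos(2t)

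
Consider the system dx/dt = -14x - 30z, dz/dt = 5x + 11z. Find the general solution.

x(t) = 2C_1e^(t) - 3C_2e^(-4t), z(t) = -C_1e^(t) + C_2e^(-4t)

Coefficient matrix A = [[-14, -30], [5, 11]].
Characteristic polynomial det(A - λI) = λ^2 + 3λ - 4 = 0.
Eigenvalues λ = 1, -4.
For λ=1: (A-λI) row 1 is [-15, -30], so an eigenvector is (2, -1).
For λ=-4: (A-λI) row 1 is [-10, -30], so an eigenvector is (-3, 1).
General solution: C_1e^(t)(2,-1) + C_2e^(-4t)(-3,1).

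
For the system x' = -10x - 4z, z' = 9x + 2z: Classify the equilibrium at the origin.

stable improper node

A = [[-10,-4],[9,2]]; det(A-λI) = λ^2 + 8λ + 16.
repeated λ = -4 with a single eigenvector.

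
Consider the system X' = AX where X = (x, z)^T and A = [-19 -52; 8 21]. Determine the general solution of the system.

x(t) = -3K_1e^(t)sin(4t) - 2K_1e^(t)cos(4t) - 2K_2e^(t)sin(4t) + 3K_2e^(t)cos(4t), z(t) = K_1e^(t)sin(4t) + K_1e^(t)cos(4t) + K_2e^(t)sin(4t) - K_2e^(t)cos(4t)

Coefficient matrix A = [[-19, -52], [8, 21]].
Characteristic polynomial det(A - λI) = λ^2 - 2λ + 17 = 0.
Eigenvalues λ = 1 ± 4i (complex conjugate pair).
For λ=1+4i: an eigenvector is (-2,1) - i(-3,1) = (-2 + 3i, 1 - i).
A real fundamental pair from Re and Im of e^((1+4i)t)v: X_1 = e^(t)(cos(4t)·(-2,1) + sin(4t)·(-3,1)), X_2 = e^(t)(sin(4t)·(-2,1) - cos(4t)·(-3,1)).
General solution: K_1X_1 + K_2X_2.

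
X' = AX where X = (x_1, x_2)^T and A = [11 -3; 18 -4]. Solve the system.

x_1(t) = K_1e^(2t) + K_2e^(5t), x_2(t) = 3K_1e^(2t) + 2K_2e^(5t)

Coefficient matrix A = [[11, -3], [18, -4]].
Characteristic polynomial det(A - λI) = λ^2 - 7λ + 10 = 0.
Eigenvalues λ = 2, 5.
For λ=2: (A-λI) row 1 is [9, -3], so an eigenvector is (1, 3).
For λ=5: (A-λI) row 1 is [6, -3], so an eigenvector is (1, 2).
General solution: K_1e^(2t)(1,3) + K_2e^(5t)(1,2).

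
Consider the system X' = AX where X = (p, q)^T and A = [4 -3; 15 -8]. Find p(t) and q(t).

p(t) = -c_1e^(-2t)sin(3t) + c_2e^(-2t)cos(3t), q(t) = -2c_1e^(-2t)sin(3t) + c_1e^(-2t)cos(3t) + c_2e^(-2t)sin(3t) + 2c_2e^(-2t)cos(3t)

Coefficient matrix A = [[4, -3], [15, -8]].
Characteristic polynomial det(A - λI) = λ^2 + 4λ + 13 = 0.
Eigenvalues λ = -2 ± 3i (complex conjugate pair).
For λ=-2+3i: an eigenvector is (0,1) - i(-1,-2) = (0 + i, 1 + 2i).
A real fundamental pair from Re and Im of e^((-2+3i)t)v: X_1 = e^(-2t)(cos(3t)·(0,1) + sin(3t)·(-1,-2)), X_2 = e^(-2t)(sin(3t)·(0,1) - cos(3t)·(-1,-2)).
General solution: c_1X_1 + c_2X_2.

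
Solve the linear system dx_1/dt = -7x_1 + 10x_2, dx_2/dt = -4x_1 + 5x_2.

x_1(t) = -c_1e^(-t)sin(2t) + 2c_1e^(-t)cos(2t) + 2c_2e^(-t)sin(2t) + c_2e^(-t)cos(2t), x_2(t) = -c_1e^(-t)sin(2t) + c_1e^(-t)cos(2t) + c_2e^(-t)sin(2t) + c_2e^(-t)cos(2t)

Coefficient matrix A = [[-7, 10], [-4, 5]].
Characteristic polynomial det(A - λI) = λ^2 + 2λ + 5 = 0.
Eigenvalues λ = -1 ± 2i (complex conjugate pair).
For λ=-1+2i: an eigenvector is (2,1) - i(-1,-1) = (2 + i, 1 + i).
A real fundamental pair from Re and Im of e^((-1+2i)t)v: X_1 = e^(-t)(cos(2t)·(2,1) + sin(2t)·(-1,-1)), X_2 = e^(-t)(sin(2t)·(2,1) - cos(2t)·(-1,-1)).
General solution: c_1X_1 + c_2X_2.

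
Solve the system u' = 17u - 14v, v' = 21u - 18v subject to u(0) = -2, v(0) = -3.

Coefficient matrix A = [[17, -14], [21, -18]].
Characteristic polynomial det(A - λI) = λ^2 + λ - 12 = 0.
Eigenvalues λ = 3, -4.
For λ=3: (A-λI) row 1 is [14, -14], so an eigenvector is (-1, -1).
For λ=-4: (A-λI) row 1 is [21, -14], so an eigenvector is (2, 3).
General solution: C_1e^(3t)(-1,-1) + C_2e^(-4t)(2,3).
Applying u(0)=-2, v(0)=-3 gives C_1=0, C_2=-1.

u(t) = -2e^(-4t), v(t) = -3e^(-4t)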